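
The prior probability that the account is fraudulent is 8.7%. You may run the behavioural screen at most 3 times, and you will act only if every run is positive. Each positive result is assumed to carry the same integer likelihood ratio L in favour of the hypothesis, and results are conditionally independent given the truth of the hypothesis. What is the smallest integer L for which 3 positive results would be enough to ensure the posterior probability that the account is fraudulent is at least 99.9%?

22

Prior odds = 0.087/0.913 = 87/913.
Target odds = 0.999/0.001 = 999.
Need L³ ≥ 999 ÷ (87/913) = 304029/29.
21³ = 9261 < 304029/29 ≤ 10648 = 22³, so L = 22.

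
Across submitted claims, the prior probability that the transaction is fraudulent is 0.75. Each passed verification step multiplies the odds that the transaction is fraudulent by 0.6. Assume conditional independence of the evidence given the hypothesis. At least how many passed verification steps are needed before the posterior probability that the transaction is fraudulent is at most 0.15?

6

Prior odds: 0.75 ÷ 0.25 = 3.
Likelihood ratio per passed verification step = 0.6.
Target posterior odds = 0.15/0.85 = 3/17.
Need 3 × 0.6ⁿ ≤ 3/17, i.e. 0.6ⁿ ≤ 1/17.
0.6⁵ = 0.07776 is still above 1/17 but 0.6⁶ = 729/15625 is at or below it, so n = 6.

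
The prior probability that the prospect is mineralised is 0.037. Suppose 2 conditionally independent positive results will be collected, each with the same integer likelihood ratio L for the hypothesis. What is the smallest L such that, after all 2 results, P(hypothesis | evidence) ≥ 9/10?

Prior odds = 0.037/0.963 = 37/963.
Target odds = 0.9/0.1 = 9.
Need L² ≥ 9 ÷ (37/963) = 8667/37.
15² = 225 < 8667/37 ≤ 256 = 16², so L = 16.

16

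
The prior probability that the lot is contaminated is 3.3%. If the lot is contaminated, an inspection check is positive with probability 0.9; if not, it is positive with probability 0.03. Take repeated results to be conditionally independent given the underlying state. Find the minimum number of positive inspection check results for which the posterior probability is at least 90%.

Prior odds: 0.033 ÷ 0.967 = 33/967.
Likelihood ratio of a positive = 0.9/0.03 = 30.
Target odds: 0.9 ÷ 0.1 = 9.
Require 30ⁿ ≥ 9 ÷ (33/967) = 2901/11.
30¹ = 30 falls short of 2901/11 but 30² = 900 reaches it, so n = 2.

2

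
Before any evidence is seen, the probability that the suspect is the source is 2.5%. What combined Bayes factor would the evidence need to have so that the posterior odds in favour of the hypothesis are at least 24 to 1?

936

Prior odds = 0.025/0.975 = 1/39.
Target odds = 24.
Required Bayes factor = 24 ÷ (1/39) = 936.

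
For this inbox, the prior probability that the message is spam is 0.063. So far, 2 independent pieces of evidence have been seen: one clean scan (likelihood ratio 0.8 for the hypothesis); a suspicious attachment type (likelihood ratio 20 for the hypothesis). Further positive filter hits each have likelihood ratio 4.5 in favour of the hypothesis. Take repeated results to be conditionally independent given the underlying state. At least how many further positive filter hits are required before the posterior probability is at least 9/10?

2

Prior odds = 0.063/0.937 = 63/937.
Combined Bayes factor of the evidence already in hand = 0.8 × 20 = 16.
Odds after that evidence = (63/937) × 16 = 1008/937.
Target odds = 0.9/0.1 = 9.
Need 4.5ⁿ ≥ 9 ÷ (1008/937) = 937/112.
4.5¹ = 4.5 falls short of 937/112 but 4.5² = 20.25 reaches it, so n = 2.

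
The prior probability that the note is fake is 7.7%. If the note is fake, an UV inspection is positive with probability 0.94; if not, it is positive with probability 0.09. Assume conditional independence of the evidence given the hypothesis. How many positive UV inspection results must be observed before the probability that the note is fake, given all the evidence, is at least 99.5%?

Prior odds = 0.077/0.923 = 77/923.
Likelihood ratio of a positive = 0.94/0.09 = 94/9.
Target odds: 0.995 ÷ 0.005 = 199.
Need (77/923) × (94/9)ⁿ ≥ 199, i.e. (94/9)ⁿ ≥ 183677/77.
(94/9)³ = 830584/729 falls short of 183677/77 but (94/9)⁴ = 78074896/6561 reaches it, so n = 4.

4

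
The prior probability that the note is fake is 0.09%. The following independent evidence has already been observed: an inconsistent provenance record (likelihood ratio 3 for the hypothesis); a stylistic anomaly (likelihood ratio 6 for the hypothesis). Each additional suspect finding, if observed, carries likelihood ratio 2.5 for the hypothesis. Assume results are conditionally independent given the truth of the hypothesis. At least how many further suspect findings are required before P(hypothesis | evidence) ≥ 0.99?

10

Prior odds = 0.0009/0.9991 = 9/9991.
Combined Bayes factor of the evidence already in hand = 3 × 6 = 18.
Odds after that evidence = (9/9991) × 18 = 162/9991.
Target odds = 0.99/0.01 = 99.
Need 2.5ⁿ ≥ 99 ÷ (162/9991) = 109901/18.
2.5⁹ = 1953125/512 falls short of 109901/18 but 2.5¹⁰ = 9765625/1024 reaches it, so n = 10.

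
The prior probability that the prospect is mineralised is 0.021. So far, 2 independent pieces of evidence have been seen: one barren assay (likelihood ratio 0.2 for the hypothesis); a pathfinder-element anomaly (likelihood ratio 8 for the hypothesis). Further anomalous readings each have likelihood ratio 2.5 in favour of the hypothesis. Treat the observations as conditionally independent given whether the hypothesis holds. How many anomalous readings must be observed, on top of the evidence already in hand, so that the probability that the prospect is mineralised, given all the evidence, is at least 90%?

Prior odds = 0.021/0.979 = 21/979.
Combined Bayes factor of the evidence already in hand = 0.2 × 8 = 1.6.
Odds after that evidence = (21/979) × 1.6 = 168/4895.
Target odds = 0.9/0.1 = 9.
Need 2.5ⁿ ≥ 9 ÷ (168/4895) = 14685/56.
2.5⁶ = 244.140625 falls short of 14685/56 but 2.5⁷ = 610.3515625 reaches it, so n = 7.

7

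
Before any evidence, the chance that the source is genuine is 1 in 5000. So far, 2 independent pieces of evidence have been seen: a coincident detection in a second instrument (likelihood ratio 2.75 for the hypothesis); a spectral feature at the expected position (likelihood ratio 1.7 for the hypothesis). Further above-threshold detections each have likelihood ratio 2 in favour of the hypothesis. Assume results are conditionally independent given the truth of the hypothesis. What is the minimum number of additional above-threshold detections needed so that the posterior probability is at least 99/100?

Prior odds = 0.0002/0.9998 = 1/4999.
Combined Bayes factor of the evidence already in hand = 2.75 × 1.7 = 4.675.
Odds after that evidence = (1/4999) × 4.675 = 187/199960.
Target odds = 0.99/0.01 = 99.
Need 2ⁿ ≥ 99 ÷ (187/199960) = 1799640/17.
2¹⁶ = 65536 falls short of 1799640/17 but 2¹⁷ = 131072 reaches it, so n = 17.

17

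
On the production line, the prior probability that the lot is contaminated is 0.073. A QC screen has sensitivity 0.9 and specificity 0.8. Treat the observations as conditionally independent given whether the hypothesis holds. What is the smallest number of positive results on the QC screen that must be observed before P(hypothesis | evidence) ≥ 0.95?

4

Prior odds: 0.073 ÷ 0.927 = 73/927.
False-positive rate = 1 − 0.8 = 0.2; likelihood ratio of a positive = 0.9/0.2 = 4.5.
Target odds: 0.95 ÷ 0.05 = 19.
Require 4.5ⁿ ≥ 19 ÷ (73/927) = 17613/73.
4.5³ = 91.125 falls short of 17613/73 but 4.5⁴ = 410.0625 reaches it, so n = 4.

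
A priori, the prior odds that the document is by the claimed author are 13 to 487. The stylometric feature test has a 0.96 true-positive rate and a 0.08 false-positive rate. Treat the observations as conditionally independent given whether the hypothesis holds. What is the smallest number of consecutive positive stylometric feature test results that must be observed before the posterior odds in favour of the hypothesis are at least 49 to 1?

Prior odds = 13/487.
Likelihood ratio of a positive result = 0.96/0.08 = 12.
Target odds = 49.
Require 12ⁿ ≥ 49 ÷ (13/487) = 23863/13.
12³ = 1728 falls short of 23863/13 but 12⁴ = 20736 reaches it, so n = 4.

4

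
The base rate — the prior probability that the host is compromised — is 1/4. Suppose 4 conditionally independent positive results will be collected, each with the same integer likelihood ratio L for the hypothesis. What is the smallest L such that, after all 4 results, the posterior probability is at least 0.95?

3

Prior odds = 0.25/0.75 = 1/3.
Target odds = 0.95/0.05 = 19.
Need L⁴ ≥ 19 ÷ (1/3) = 57.
2⁴ = 16 < 57 ≤ 81 = 3⁴, so L = 3.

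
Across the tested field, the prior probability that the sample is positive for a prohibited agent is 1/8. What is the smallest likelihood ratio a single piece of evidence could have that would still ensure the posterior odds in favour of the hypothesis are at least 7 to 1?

Prior odds = 0.125/0.875 = 1/7.
Target odds = 7.
Required Bayes factor = 7 ÷ (1/7) = 49.

49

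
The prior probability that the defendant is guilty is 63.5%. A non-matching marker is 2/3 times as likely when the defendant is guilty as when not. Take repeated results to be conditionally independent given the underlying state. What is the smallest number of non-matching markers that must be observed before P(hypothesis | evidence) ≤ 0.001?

19

Prior odds = 0.635/0.365 = 127/73.
Likelihood ratio per non-matching marker = 2/3.
Target odds: 0.001 ÷ 0.999 = 1/999.
Need (127/73) × (2/3)ⁿ ≤ 1/999, i.e. (2/3)ⁿ ≤ 73/126873.
(2/3)¹⁸ = 262144/387420489 is still above 73/126873 but (2/3)¹⁹ ≈0.000451093 is at or below it, so n = 19.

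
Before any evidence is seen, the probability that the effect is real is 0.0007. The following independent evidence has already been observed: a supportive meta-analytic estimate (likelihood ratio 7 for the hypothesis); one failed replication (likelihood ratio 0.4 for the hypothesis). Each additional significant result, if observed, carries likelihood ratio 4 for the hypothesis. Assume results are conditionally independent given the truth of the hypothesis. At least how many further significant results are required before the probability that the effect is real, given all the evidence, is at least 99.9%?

Prior odds = 0.0007/0.9993 = 7/9993.
Combined Bayes factor of the evidence already in hand = 7 × 0.4 = 2.8.
Odds after that evidence = (7/9993) × 2.8 = 98/49965.
Target odds = 0.999/0.001 = 999.
Need 4ⁿ ≥ 999 ÷ (98/49965) = 49915035/98.
4⁹ = 262144 falls short of 49915035/98 but 4¹⁰ = 1048576 reaches it, so n = 10.

10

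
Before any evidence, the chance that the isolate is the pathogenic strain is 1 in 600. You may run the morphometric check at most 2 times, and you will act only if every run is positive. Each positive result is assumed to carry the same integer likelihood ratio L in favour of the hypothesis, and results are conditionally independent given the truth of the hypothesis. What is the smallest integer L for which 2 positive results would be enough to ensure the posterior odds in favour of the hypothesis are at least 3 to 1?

Prior odds = (1/600)/(599/600) = 1/599.
Target odds = 3.
Need L² ≥ 3 ÷ (1/599) = 1797.
42² = 1764 < 1797 ≤ 1849 = 43², so L = 43.

43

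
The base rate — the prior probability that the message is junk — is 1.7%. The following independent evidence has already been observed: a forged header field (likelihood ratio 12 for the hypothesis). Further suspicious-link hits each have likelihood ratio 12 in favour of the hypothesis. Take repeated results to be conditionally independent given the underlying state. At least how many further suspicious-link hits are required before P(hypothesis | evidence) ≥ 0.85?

Prior odds = 0.017/0.983 = 17/983.
Bayes factor of the evidence already in hand = 12.
Odds after that evidence = (17/983) × 12 = 204/983.
Target odds = 0.85/0.15 = 17/3.
Need 12ⁿ ≥ 17/3 ÷ (204/983) = 983/36.
12¹ = 12 falls short of 983/36 but 12² = 144 reaches it, so n = 2.

2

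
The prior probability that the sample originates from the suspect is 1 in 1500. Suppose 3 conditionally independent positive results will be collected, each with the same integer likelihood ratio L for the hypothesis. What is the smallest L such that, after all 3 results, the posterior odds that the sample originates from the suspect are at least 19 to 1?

31

Prior odds = (1/1500)/(1499/1500) = 1/1499.
Target odds = 19.
Need L³ ≥ 19 ÷ (1/1499) = 28481.
30³ = 27000 < 28481 ≤ 29791 = 31³, so L = 31.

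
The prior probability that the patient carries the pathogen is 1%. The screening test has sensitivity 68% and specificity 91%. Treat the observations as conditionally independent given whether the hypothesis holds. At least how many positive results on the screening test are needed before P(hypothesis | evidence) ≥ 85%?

4

Prior odds = 0.01/0.99 = 1/99.
False-positive rate = 1 − 0.91 = 0.09; likelihood ratio of a positive = 0.68/0.09 = 68/9.
Target posterior odds = 0.85/0.15 = 17/3.
Require (68/9)ⁿ ≥ 17/3 ÷ (1/99) = 561.
(68/9)³ = 314432/729 falls short of 561 but (68/9)⁴ = 21381376/6561 reaches it, so n = 4.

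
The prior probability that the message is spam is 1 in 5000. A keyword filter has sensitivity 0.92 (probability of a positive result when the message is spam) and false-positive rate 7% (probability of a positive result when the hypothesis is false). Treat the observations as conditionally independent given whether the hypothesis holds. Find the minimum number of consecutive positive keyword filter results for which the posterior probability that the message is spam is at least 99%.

Prior odds: 0.0002 ÷ 0.9998 = 1/4999.
Likelihood ratio of a positive result = 0.92/0.07 = 92/7.
Target odds: 0.99 ÷ 0.01 = 99.
Need (1/4999) × (92/7)ⁿ ≥ 99, i.e. (92/7)ⁿ ≥ 494901.
(92/7)⁵ ≈392147 falls short of 494901 but (92/7)⁶ ≈5.15393e+06 reaches it, so n = 6.

6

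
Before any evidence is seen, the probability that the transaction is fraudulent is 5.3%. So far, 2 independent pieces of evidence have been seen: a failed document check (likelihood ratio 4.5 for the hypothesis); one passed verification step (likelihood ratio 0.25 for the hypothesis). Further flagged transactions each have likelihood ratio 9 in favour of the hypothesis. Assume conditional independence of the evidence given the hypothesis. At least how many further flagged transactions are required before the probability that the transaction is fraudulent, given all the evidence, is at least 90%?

3

Prior odds = 0.053/0.947 = 53/947.
Combined Bayes factor of the evidence already in hand = 4.5 × 0.25 = 1.125.
Odds after that evidence = (53/947) × 1.125 = 477/7576.
Target odds = 0.9/0.1 = 9.
Need 9ⁿ ≥ 9 ÷ (477/7576) = 7576/53.
9² = 81 falls short of 7576/53 but 9³ = 729 reaches it, so n = 3.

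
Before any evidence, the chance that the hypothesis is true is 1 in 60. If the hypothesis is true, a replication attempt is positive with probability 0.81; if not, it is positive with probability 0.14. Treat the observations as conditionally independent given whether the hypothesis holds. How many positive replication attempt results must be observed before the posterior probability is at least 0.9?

Prior odds: (1/60) ÷ (59/60) = 1/59.
Likelihood ratio of a positive = 0.81/0.14 = 81/14.
Target posterior odds = 0.9/0.1 = 9.
Need (1/59) × (81/14)ⁿ ≥ 9, i.e. (81/14)ⁿ ≥ 531.
(81/14)³ = 531441/2744 falls short of 531 but (81/14)⁴ = 43046721/38416 reaches it, so n = 4.

4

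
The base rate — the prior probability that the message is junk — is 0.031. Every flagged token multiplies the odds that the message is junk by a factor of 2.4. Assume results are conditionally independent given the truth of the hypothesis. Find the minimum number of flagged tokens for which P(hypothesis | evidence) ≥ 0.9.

7

Prior odds = 0.031/0.969 = 31/969.
Likelihood ratio per flagged token = 2.4.
Target posterior odds = 0.9/0.1 = 9.
Require 2.4ⁿ ≥ 9 ÷ (31/969) = 8721/31.
2.4⁶ = 2985984/15625 falls short of 8721/31 but 2.4⁷ = 35831808/78125 reaches it, so n = 7.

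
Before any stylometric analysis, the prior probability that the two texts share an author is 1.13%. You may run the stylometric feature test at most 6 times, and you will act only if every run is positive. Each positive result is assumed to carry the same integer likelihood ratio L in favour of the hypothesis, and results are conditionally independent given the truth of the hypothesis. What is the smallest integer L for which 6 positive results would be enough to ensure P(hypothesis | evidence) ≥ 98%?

5

Prior odds = 0.0113/0.9887 = 113/9887.
Target odds = 0.98/0.02 = 49.
Need L⁶ ≥ 49 ÷ (113/9887) = 484463/113.
4⁶ = 4096 < 484463/113 ≤ 15625 = 5⁶, so L = 5.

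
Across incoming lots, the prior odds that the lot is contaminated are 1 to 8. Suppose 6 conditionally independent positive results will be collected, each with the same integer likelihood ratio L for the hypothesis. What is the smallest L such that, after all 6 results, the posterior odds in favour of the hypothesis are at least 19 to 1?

Prior odds = 0.125.
Target odds = 19.
Need L⁶ ≥ 19 ÷ 0.125 = 152.
2⁶ = 64 < 152 ≤ 729 = 3⁶, so L = 3.

3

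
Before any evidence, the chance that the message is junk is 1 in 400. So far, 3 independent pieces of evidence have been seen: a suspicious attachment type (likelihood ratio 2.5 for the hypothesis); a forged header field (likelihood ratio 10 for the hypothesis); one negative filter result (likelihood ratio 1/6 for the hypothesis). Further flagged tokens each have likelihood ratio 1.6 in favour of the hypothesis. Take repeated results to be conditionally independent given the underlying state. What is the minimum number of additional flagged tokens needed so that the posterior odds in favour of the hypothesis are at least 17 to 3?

14

Prior odds = 0.0025/0.9975 = 1/399.
Combined Bayes factor of the evidence already in hand = 2.5 × 10 × (1/6) = 25/6.
Odds after that evidence = (1/399) × 25/6 = 25/2394.
Target odds = 17/3.
Need 1.6ⁿ ≥ 17/3 ÷ (25/2394) = 542.64.
1.6¹³ ≈450.36 falls short of 542.64 but 1.6¹⁴ ≈720.576 reaches it, so n = 14.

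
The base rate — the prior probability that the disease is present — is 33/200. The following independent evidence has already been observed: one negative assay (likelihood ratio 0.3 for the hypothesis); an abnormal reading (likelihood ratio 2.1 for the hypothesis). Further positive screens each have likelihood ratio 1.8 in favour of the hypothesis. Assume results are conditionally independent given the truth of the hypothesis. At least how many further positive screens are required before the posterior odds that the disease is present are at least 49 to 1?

Prior odds = 0.165/0.835 = 33/167.
Combined Bayes factor of the evidence already in hand = 0.3 × 2.1 = 0.63.
Odds after that evidence = (33/167) × 0.63 = 2079/16700.
Target odds = 49.
Need 1.8ⁿ ≥ 49 ÷ (2079/16700) = 116900/297.
1.8¹⁰ ≈357.047 falls short of 116900/297 but 1.8¹¹ ≈642.684 reaches it, so n = 11.

11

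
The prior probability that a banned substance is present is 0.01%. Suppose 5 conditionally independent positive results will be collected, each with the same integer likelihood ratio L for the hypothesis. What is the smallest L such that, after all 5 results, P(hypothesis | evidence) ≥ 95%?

Prior odds = 0.0001/0.9999 = 1/9999.
Target odds = 0.95/0.05 = 19.
Need L⁵ ≥ 19 ÷ (1/9999) = 189981.
11⁵ = 161051 < 189981 ≤ 248832 = 12⁵, so L = 12.

12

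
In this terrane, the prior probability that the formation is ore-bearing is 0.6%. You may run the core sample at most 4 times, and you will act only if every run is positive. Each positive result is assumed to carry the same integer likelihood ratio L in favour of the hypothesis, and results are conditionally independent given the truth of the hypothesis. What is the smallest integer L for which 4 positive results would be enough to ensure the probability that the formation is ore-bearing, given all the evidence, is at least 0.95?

Prior odds = 0.006/0.994 = 3/497.
Target odds = 0.95/0.05 = 19.
Need L⁴ ≥ 19 ÷ (3/497) = 9443/3.
7⁴ = 2401 < 9443/3 ≤ 4096 = 8⁴, so L = 8.

8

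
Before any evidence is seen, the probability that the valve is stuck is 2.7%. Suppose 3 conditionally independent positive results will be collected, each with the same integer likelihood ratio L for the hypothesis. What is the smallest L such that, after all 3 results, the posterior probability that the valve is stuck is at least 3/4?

5

Prior odds = 0.027/0.973 = 27/973.
Target odds = 0.75/0.25 = 3.
Need L³ ≥ 3 ÷ (27/973) = 973/9.
4³ = 64 < 973/9 ≤ 125 = 5³, so L = 5.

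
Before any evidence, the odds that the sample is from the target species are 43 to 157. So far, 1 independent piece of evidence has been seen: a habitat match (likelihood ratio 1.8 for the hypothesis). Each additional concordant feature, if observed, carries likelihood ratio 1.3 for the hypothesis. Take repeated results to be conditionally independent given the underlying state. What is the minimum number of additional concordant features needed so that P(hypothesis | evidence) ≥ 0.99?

21

Prior odds = 43/157.
Bayes factor of the evidence already in hand = 1.8.
Odds after that evidence = (43/157) × 1.8 = 387/785.
Target odds = 0.99/0.01 = 99.
Need 1.3ⁿ ≥ 99 ÷ (387/785) = 8635/43.
1.3²⁰ ≈190.05 falls short of 8635/43 but 1.3²¹ ≈247.065 reaches it, so n = 21.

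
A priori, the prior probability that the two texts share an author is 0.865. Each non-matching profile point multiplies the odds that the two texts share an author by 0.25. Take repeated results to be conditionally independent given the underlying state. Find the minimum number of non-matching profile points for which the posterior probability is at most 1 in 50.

Prior odds: 0.865 ÷ 0.135 = 173/27.
Likelihood ratio per non-matching profile point = 0.25.
Target posterior odds = 0.02/0.98 = 1/49.
Require 0.25ⁿ ≤ 1/49 ÷ (173/27) = 27/8477.
0.25⁴ = 0.00390625 is still above 27/8477 but 0.25⁵ = 1/1024 is at or below it, so n = 5.

5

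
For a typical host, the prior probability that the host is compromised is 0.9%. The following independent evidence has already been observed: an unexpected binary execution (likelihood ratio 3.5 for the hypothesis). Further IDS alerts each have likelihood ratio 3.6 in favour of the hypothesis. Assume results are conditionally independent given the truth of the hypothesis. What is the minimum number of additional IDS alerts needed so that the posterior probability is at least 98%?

Prior odds = 0.009/0.991 = 9/991.
Bayes factor of the evidence already in hand = 3.5.
Odds after that evidence = (9/991) × 3.5 = 63/1982.
Target odds = 0.98/0.02 = 49.
Need 3.6ⁿ ≥ 49 ÷ (63/1982) = 13874/9.
3.6⁵ = 604.66176 falls short of 13874/9 but 3.6⁶ = 34012224/15625 reaches it, so n = 6.

6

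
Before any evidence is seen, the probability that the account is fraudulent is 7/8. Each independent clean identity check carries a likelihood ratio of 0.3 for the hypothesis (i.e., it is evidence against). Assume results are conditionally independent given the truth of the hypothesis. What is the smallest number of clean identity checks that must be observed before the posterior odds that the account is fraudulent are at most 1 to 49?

5

Prior odds: 0.875 ÷ 0.125 = 7.
Likelihood ratio per clean identity check = 0.3.
Target odds = 1/49.
Need 7 × 0.3ⁿ ≤ 1/49, i.e. 0.3ⁿ ≤ 1/343.
0.3⁴ = 0.0081 is still above 1/343 but 0.3⁵ = 243/100000 is at or below it, so n = 5.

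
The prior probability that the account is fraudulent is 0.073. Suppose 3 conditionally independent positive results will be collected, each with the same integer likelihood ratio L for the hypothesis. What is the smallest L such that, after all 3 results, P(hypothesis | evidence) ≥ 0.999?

24

Prior odds = 0.073/0.927 = 73/927.
Target odds = 0.999/0.001 = 999.
Need L³ ≥ 999 ÷ (73/927) = 926073/73.
23³ = 12167 < 926073/73 ≤ 13824 = 24³, so L = 24.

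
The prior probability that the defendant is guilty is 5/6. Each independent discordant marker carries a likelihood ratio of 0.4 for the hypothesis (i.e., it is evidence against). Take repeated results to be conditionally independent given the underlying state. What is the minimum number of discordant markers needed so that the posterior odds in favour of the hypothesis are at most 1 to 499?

9

Prior odds: (5/6) ÷ (1/6) = 5.
Likelihood ratio per discordant marker = 0.4.
Target odds = 1/499.
Need 5 × 0.4ⁿ ≤ 1/499, i.e. 0.4ⁿ ≤ 1/2495.
0.4⁸ = 256/390625 is still above 1/2495 but 0.4⁹ = 512/1953125 is at or below it, so n = 9.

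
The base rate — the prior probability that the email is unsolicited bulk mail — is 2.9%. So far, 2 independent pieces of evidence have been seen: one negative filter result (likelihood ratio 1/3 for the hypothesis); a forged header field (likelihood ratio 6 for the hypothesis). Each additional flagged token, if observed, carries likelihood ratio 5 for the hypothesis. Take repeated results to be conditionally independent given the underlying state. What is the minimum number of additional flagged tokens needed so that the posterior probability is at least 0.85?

Prior odds = 0.029/0.971 = 29/971.
Combined Bayes factor of the evidence already in hand = (1/3) × 6 = 2.
Odds after that evidence = (29/971) × 2 = 58/971.
Target odds = 0.85/0.15 = 17/3.
Need 5ⁿ ≥ 17/3 ÷ (58/971) = 16507/174.
5² = 25 falls short of 16507/174 but 5³ = 125 reaches it, so n = 3.

3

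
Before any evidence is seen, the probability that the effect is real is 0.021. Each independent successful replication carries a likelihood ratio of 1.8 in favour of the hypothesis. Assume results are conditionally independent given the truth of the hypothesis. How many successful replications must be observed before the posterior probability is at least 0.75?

Prior odds: 0.021 ÷ 0.979 = 21/979.
Likelihood ratio per successful replication = 1.8.
Target odds: 0.75 ÷ 0.25 = 3.
Require 1.8ⁿ ≥ 3 ÷ (21/979) = 979/7.
1.8⁸ = 43046721/390625 falls short of 979/7 but 1.8⁹ = 387420489/1953125 reaches it, so n = 9.

9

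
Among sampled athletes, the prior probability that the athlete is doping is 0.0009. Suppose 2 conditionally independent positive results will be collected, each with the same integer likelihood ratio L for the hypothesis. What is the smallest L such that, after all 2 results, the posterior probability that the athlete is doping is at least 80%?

Prior odds = 0.0009/0.9991 = 9/9991.
Target odds = 0.8/0.2 = 4.
Need L² ≥ 4 ÷ (9/9991) = 39964/9.
66² = 4356 < 39964/9 ≤ 4489 = 67², so L = 67.

67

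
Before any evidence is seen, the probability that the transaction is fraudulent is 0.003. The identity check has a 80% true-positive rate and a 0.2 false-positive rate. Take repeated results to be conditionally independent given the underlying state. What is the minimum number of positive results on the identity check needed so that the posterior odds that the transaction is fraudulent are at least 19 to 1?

7

Prior odds: 0.003 ÷ 0.997 = 3/997.
Likelihood ratio of a positive result = 0.8/0.2 = 4.
Target odds = 19.
Need (3/997) × 4ⁿ ≥ 19, i.e. 4ⁿ ≥ 18943/3.
4⁶ = 4096 falls short of 18943/3 but 4⁷ = 16384 reaches it, so n = 7.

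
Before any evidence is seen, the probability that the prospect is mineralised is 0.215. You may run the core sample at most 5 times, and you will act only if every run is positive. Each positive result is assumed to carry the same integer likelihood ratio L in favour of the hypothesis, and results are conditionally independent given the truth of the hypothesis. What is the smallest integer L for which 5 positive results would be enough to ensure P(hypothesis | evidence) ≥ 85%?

Prior odds = 0.215/0.785 = 43/157.
Target odds = 0.85/0.15 = 17/3.
Need L⁵ ≥ 17/3 ÷ (43/157) = 2669/129.
1⁵ = 1 < 2669/129 ≤ 32 = 2⁵, so L = 2.

2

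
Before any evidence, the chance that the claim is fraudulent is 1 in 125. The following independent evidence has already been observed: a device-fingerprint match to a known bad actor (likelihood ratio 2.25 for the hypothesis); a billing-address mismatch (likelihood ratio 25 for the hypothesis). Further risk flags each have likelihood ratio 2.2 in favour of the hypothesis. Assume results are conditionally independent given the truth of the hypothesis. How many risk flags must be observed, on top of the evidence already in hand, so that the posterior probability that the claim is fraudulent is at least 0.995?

8

Prior odds = 0.008/0.992 = 1/124.
Combined Bayes factor of the evidence already in hand = 2.25 × 25 = 56.25.
Odds after that evidence = (1/124) × 56.25 = 225/496.
Target odds = 0.995/0.005 = 199.
Need 2.2ⁿ ≥ 199 ÷ (225/496) = 98704/225.
2.2⁷ = 19487171/78125 falls short of 98704/225 but 2.2⁸ = 214358881/390625 reaches it, so n = 8.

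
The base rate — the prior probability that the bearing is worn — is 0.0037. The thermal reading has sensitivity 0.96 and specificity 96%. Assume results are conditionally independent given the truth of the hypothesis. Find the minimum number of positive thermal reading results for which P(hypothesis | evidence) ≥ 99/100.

Prior odds: 0.0037 ÷ 0.9963 = 37/9963.
False-positive rate = 1 − 0.96 = 0.04; likelihood ratio of a positive = 0.96/0.04 = 24.
Target odds: 0.99 ÷ 0.01 = 99.
Need (37/9963) × 24ⁿ ≥ 99, i.e. 24ⁿ ≥ 986337/37.
24³ = 13824 falls short of 986337/37 but 24⁴ = 331776 reaches it, so n = 4.

4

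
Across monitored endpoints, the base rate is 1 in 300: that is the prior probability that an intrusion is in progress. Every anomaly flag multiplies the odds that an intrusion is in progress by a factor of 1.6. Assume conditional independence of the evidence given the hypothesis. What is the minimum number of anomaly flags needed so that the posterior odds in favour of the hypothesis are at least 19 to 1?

19

Prior odds = (1/300)/(299/300) = 1/299.
Likelihood ratio per anomaly flag = 1.6.
Target odds = 19.
Require 1.6ⁿ ≥ 19 ÷ (1/299) = 5681.
1.6¹⁸ ≈4722.37 falls short of 5681 but 1.6¹⁹ ≈7555.79 reaches it, so n = 19.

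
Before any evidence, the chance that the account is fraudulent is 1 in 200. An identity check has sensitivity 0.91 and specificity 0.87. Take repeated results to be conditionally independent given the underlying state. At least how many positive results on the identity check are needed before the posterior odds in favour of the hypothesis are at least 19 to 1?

Prior odds = 0.005/0.995 = 1/199.
False-positive rate = 1 − 0.87 = 0.13; likelihood ratio of a positive = 0.91/0.13 = 7.
Target odds = 19.
Require 7ⁿ ≥ 19 ÷ (1/199) = 3781.
7⁴ = 2401 falls short of 3781 but 7⁵ = 16807 reaches it, so n = 5.

5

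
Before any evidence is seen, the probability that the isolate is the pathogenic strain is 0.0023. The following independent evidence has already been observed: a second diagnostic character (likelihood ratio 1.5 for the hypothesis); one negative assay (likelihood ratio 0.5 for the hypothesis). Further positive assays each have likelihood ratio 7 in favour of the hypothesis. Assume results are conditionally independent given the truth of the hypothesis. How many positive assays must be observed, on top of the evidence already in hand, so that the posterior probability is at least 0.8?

Prior odds = 0.0023/0.9977 = 23/9977.
Combined Bayes factor of the evidence already in hand = 1.5 × 0.5 = 0.75.
Odds after that evidence = (23/9977) × 0.75 = 69/39908.
Target odds = 0.8/0.2 = 4.
Need 7ⁿ ≥ 4 ÷ (69/39908) = 159632/69.
7³ = 343 falls short of 159632/69 but 7⁴ = 2401 reaches it, so n = 4.

4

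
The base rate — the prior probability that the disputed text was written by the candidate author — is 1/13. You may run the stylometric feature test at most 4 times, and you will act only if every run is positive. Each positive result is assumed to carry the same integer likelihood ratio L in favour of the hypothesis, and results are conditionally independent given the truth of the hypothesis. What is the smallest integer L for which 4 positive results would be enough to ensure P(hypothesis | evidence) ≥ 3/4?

3

Prior odds = (1/13)/(12/13) = 1/12.
Target odds = 0.75/0.25 = 3.
Need L⁴ ≥ 3 ÷ (1/12) = 36.
2⁴ = 16 < 36 ≤ 81 = 3⁴, so L = 3.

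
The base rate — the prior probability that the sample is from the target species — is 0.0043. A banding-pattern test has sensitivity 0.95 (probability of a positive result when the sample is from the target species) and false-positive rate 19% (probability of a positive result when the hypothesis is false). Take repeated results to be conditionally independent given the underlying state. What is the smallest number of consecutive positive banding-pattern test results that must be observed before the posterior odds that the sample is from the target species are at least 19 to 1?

6

Prior odds = 0.0043/0.9957 = 43/9957.
Likelihood ratio of a positive result = 0.95/0.19 = 5.
Target odds = 19.
Require 5ⁿ ≥ 19 ÷ (43/9957) = 189183/43.
5⁵ = 3125 falls short of 189183/43 but 5⁶ = 15625 reaches it, so n = 6.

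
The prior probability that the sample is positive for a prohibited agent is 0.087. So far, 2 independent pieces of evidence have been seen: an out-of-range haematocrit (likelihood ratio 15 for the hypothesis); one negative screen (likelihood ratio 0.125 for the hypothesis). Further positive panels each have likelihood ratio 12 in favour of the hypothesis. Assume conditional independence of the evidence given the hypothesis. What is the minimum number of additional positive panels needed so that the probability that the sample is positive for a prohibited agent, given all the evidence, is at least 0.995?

Prior odds = 0.087/0.913 = 87/913.
Combined Bayes factor of the evidence already in hand = 15 × 0.125 = 1.875.
Odds after that evidence = (87/913) × 1.875 = 1305/7304.
Target odds = 0.995/0.005 = 199.
Need 12ⁿ ≥ 199 ÷ (1305/7304) = 1453496/1305.
12² = 144 falls short of 1453496/1305 but 12³ = 1728 reaches it, so n = 3.

3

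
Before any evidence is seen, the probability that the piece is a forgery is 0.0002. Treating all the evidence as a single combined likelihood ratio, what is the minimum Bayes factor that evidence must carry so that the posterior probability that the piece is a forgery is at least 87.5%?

Prior odds = 0.0002/0.9998 = 1/4999.
Target odds = 0.875/0.125 = 7.
Required Bayes factor = 7 ÷ (1/4999) = 34993.

34993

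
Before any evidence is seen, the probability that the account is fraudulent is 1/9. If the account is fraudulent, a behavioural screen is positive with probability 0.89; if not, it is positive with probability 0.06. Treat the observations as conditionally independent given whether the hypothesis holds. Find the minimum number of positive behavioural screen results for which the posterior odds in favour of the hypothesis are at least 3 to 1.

2

Prior odds: (1/9) ÷ (8/9) = 0.125.
Likelihood ratio of a positive = 0.89/0.06 = 89/6.
Target odds = 3.
Require (89/6)ⁿ ≥ 3 ÷ 0.125 = 24.
(89/6)¹ = 89/6 falls short of 24 but (89/6)² = 7921/36 reaches it, so n = 2.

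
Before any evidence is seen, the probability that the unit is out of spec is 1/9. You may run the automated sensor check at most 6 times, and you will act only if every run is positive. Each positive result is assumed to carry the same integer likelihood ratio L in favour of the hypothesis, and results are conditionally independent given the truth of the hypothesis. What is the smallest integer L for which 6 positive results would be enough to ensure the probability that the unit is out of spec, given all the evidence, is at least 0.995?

Prior odds = (1/9)/(8/9) = 0.125.
Target odds = 0.995/0.005 = 199.
Need L⁶ ≥ 199 ÷ 0.125 = 1592.
3⁶ = 729 < 1592 ≤ 4096 = 4⁶, so L = 4.

4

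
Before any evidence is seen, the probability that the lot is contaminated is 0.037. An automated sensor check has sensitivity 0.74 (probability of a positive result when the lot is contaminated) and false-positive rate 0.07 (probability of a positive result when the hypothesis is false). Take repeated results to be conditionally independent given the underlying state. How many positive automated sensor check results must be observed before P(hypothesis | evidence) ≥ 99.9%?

Prior odds: 0.037 ÷ 0.963 = 37/963.
Likelihood ratio of a positive result = 0.74/0.07 = 74/7.
Target odds: 0.999 ÷ 0.001 = 999.
Require (74/7)ⁿ ≥ 999 ÷ (37/963) = 26001.
(74/7)⁴ = 29986576/2401 falls short of 26001 but (74/7)⁵ ≈132029 reaches it, so n = 5.

5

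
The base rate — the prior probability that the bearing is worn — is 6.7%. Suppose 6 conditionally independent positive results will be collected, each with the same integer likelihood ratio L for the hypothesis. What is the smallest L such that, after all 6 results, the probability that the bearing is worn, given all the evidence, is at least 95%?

Prior odds = 0.067/0.933 = 67/933.
Target odds = 0.95/0.05 = 19.
Need L⁶ ≥ 19 ÷ (67/933) = 17727/67.
2⁶ = 64 < 17727/67 ≤ 729 = 3⁶, so L = 3.

3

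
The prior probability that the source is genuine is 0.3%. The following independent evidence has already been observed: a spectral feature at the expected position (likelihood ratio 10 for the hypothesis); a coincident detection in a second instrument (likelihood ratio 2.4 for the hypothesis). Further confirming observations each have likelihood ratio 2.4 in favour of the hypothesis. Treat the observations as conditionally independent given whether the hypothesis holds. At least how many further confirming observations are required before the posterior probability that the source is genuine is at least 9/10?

6

Prior odds = 0.003/0.997 = 3/997.
Combined Bayes factor of the evidence already in hand = 10 × 2.4 = 24.
Odds after that evidence = (3/997) × 24 = 72/997.
Target odds = 0.9/0.1 = 9.
Need 2.4ⁿ ≥ 9 ÷ (72/997) = 124.625.
2.4⁵ = 79.62624 falls short of 124.625 but 2.4⁶ = 2985984/15625 reaches it, so n = 6.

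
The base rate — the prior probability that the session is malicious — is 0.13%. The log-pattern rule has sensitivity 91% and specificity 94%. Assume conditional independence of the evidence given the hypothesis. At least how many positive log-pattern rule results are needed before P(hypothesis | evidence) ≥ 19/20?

4

Prior odds = 0.0013/0.9987 = 13/9987.
False-positive rate = 1 − 0.94 = 0.06; likelihood ratio of a positive = 0.91/0.06 = 91/6.
Target odds: 0.95 ÷ 0.05 = 19.
Require (91/6)ⁿ ≥ 19 ÷ (13/9987) = 189753/13.
(91/6)³ = 753571/216 falls short of 189753/13 but (91/6)⁴ = 68574961/1296 reaches it, so n = 4.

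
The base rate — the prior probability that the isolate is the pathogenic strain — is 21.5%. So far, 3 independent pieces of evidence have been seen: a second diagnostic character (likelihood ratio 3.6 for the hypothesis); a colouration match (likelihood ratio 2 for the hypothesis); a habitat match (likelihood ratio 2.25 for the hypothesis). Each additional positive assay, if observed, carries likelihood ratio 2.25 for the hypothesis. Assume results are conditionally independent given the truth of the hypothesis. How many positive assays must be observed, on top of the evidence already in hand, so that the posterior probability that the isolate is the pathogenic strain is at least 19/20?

2

Prior odds = 0.215/0.785 = 43/157.
Combined Bayes factor of the evidence already in hand = 3.6 × 2 × 2.25 = 16.2.
Odds after that evidence = (43/157) × 16.2 = 3483/785.
Target odds = 0.95/0.05 = 19.
Need 2.25ⁿ ≥ 19 ÷ (3483/785) = 14915/3483.
2.25¹ = 2.25 falls short of 14915/3483 but 2.25² = 5.0625 reaches it, so n = 2.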